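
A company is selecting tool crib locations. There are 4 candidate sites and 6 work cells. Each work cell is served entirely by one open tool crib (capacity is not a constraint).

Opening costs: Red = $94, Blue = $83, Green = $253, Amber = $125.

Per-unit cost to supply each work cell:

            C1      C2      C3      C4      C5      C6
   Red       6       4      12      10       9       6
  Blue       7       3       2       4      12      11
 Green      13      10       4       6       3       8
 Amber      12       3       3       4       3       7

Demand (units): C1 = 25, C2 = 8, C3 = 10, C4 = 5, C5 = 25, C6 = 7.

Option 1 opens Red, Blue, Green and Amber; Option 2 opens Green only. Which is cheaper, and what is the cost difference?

Option 1: {Red, Blue, Green, Amber}: C1→Red 6·25=150, C2→Blue 3·8=24, C3→Blue 2·10=20, C4→Blue 4·5=20, C5→Green 3·25=75, C6→Red 6·7=42. Service 331; fixed 555; total 886.
Option 2: {Green}: C1→Green 13·25=325, C2→Green 10·8=80, C3→Green 4·10=40, C4→Green 6·5=30, C5→Green 3·25=75, C6→Green 8·7=56. Service 606; fixed 253; total 859.
Difference: |886 − 859| = 27.

Option 2 is cheaper by 27.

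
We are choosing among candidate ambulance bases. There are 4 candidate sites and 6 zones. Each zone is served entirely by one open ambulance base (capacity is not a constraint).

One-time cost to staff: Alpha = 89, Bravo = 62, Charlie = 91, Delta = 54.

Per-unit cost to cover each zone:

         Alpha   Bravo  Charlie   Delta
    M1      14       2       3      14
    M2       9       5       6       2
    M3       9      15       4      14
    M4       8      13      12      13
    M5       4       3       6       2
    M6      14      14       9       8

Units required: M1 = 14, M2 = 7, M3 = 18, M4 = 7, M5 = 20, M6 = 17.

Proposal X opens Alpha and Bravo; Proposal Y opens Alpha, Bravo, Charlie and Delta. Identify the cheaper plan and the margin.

Proposal Y is cheaper by 88.

Proposal X: {Alpha, Bravo}: M1→Bravo 2·14=28, M2→Bravo 5·7=35, M3→Alpha 9·18=162, M4→Alpha 8·7=56, M5→Bravo 3·20=60, M6→Alpha 14·17=238. Service 579; fixed 151; total 730.
Proposal Y: {Alpha, Bravo, Charlie, Delta}: M1→Bravo 2·14=28, M2→Delta 2·7=14, M3→Charlie 4·18=72, M4→Alpha 8·7=56, M5→Delta 2·20=40, M6→Delta 8·17=136. Service 346; fixed 296; total 642.
Difference: |730 − 642| = 88.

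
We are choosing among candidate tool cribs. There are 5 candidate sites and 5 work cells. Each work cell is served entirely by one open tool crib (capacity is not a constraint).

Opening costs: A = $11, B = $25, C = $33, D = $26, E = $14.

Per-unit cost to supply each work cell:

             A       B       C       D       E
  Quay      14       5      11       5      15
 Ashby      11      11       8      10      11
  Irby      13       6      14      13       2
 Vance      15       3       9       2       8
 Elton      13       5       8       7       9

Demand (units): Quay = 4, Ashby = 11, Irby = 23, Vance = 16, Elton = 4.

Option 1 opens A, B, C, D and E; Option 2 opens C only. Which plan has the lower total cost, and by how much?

Option 1 is cheaper by 348.

Option 1: {A, B, C, D, E}: Quay→B 5·4=20, Ashby→C 8·11=88, Irby→E 2·23=46, Vance→D 2·16=32, Elton→B 5·4=20. Service 206; fixed 109; total 315.
Option 2: {C}: Quay→C 11·4=44, Ashby→C 8·11=88, Irby→C 14·23=322, Vance→C 9·16=144, Elton→C 8·4=32. Service 630; fixed 33; total 663.
Difference: |315 − 663| = 348.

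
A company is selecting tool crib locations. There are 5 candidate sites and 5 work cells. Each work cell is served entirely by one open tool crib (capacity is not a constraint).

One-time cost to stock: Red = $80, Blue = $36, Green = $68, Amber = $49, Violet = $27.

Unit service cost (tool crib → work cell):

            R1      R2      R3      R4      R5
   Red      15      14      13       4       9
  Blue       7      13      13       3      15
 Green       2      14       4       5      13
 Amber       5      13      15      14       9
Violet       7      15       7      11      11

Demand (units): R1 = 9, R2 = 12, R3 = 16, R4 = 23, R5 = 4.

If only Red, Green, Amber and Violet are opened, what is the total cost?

Each work cell is assigned to its cheapest site among the open ones.
{Red, Green, Amber, Violet}: R1→Green 2·9=18, R2→Amber 13·12=156, R3→Green 4·16=64, R4→Red 4·23=92, R5→Red 9·4=36. Service 366; fixed 224; total 590.

Total cost: 590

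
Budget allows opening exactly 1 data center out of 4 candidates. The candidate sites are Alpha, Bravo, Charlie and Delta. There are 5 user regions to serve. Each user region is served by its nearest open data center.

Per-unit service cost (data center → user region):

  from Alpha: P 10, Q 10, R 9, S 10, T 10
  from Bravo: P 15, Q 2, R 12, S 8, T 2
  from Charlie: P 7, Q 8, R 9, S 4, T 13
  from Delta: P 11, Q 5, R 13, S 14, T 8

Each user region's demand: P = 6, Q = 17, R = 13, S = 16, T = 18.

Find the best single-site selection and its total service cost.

With exactly 1 open, each user region uses its cheapest among the chosen.
{Bravo}: P→Bravo 15·6=90, Q→Bravo 2·17=34, R→Bravo 12·13=156, S→Bravo 8·16=128, T→Bravo 2·18=36. Service cost 444.
{Charlie}: service cost 593
{Alpha}: service cost 687
Among all 4 size-1 choices, {Bravo} is lowest.

Choose Bravo only; total service cost 444.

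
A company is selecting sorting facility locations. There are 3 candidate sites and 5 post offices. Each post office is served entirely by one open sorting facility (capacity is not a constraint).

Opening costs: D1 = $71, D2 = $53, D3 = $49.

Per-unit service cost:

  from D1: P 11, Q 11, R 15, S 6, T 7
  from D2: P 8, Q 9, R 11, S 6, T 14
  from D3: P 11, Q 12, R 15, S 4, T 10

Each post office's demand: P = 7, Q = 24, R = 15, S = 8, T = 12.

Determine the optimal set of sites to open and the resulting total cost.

For any fixed open set, each post office goes to its cheapest open site; total = fixed + service.
{D2, D3}: P→D2 8·7=56, Q→D2 9·24=216, R→D2 11·15=165, S→D3 4·8=32, T→D3 10·12=120. Service 589; fixed 102; total 691.
{D1, D2}: service 569 + fixed 124 = 693
{D2}: service 653 + fixed 53 = 706
{D1, D2, D3}: P→D2 8·7=56, Q→D2 9·24=216, R→D2 11·15=165, S→D3 4·8=32, T→D1 7·12=84. Service 553; fixed 173; total 726.
(All 7 nonempty subsets were checked; D2 and D3 is lowest.)

Open D2 and D3; minimum total cost 691.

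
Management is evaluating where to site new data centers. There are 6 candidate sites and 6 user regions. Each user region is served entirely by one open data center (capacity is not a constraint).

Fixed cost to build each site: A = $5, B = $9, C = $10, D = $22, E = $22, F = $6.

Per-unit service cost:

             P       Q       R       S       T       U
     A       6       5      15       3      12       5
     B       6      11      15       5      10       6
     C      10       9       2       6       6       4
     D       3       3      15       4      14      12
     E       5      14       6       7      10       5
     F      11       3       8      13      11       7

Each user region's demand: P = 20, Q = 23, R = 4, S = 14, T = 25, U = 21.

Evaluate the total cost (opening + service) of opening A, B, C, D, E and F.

Total cost: 487

Each user region is assigned to its cheapest site among the open ones.
{A, B, C, D, E, F}: P→D 3·20=60, Q→D 3·23=69, R→C 2·4=8, S→A 3·14=42, T→C 6·25=150, U→C 4·21=84. Service 413; fixed 74; total 487.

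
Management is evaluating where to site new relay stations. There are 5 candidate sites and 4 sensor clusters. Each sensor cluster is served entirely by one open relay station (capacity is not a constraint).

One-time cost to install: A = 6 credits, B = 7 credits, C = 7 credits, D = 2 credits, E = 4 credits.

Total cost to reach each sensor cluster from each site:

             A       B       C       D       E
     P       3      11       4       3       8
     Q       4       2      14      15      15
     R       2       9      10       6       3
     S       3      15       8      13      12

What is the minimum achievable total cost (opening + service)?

For any fixed open set, each sensor cluster goes to its cheapest open site; total = fixed + service.
{A}: P→A 3, Q→A 4, R→A 2, S→A 3. Service 12; fixed 6; total 18.
{A, D}: service 12 + fixed 8 = 20
{A, E}: service 12 + fixed 10 = 22
{A, B, C, D, E}: service 10 + fixed 26 = 36
No other subset beats 18.

Minimum total cost: 18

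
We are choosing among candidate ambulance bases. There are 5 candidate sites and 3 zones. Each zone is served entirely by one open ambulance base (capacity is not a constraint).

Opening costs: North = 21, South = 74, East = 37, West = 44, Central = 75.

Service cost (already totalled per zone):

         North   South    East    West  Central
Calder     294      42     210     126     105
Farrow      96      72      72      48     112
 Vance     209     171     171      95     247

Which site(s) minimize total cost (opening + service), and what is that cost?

Open South and West; minimum total cost 303.

For any fixed open set, each zone goes to its cheapest open site; total = fixed + service.
{South, West}: Calder→South 42, Farrow→West 48, Vance→West 95. Service 185; fixed 118; total 303.
{West}: Calder→West 126, Farrow→West 48, Vance→West 95. Service 269; fixed 44; total 313.
{North, South, West}: Calder→South 42, Farrow→West 48, Vance→West 95. Service 185; fixed 139; total 324.
{North, South, East, West, Central}: service 185 + fixed 251 = 436
No other subset beats 303.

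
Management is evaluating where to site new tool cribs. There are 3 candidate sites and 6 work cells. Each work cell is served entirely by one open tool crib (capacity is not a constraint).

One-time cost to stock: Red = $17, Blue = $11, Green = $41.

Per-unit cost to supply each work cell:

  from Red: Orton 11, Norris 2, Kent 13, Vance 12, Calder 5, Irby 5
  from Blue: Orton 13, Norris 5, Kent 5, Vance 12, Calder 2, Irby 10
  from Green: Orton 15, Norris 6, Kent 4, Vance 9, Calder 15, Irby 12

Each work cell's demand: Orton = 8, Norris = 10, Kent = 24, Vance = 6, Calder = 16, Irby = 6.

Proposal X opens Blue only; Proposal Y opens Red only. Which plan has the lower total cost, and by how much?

Proposal X: {Blue}: Orton→Blue 13·8=104, Norris→Blue 5·10=50, Kent→Blue 5·24=120, Vance→Blue 12·6=72, Calder→Blue 2·16=32, Irby→Blue 10·6=60. Service 438; fixed 11; total 449.
Proposal Y: {Red}: Orton→Red 11·8=88, Norris→Red 2·10=20, Kent→Red 13·24=312, Vance→Red 12·6=72, Calder→Red 5·16=80, Irby→Red 5·6=30. Service 602; fixed 17; total 619.
Difference: |449 − 619| = 170.

Proposal X is cheaper by 170.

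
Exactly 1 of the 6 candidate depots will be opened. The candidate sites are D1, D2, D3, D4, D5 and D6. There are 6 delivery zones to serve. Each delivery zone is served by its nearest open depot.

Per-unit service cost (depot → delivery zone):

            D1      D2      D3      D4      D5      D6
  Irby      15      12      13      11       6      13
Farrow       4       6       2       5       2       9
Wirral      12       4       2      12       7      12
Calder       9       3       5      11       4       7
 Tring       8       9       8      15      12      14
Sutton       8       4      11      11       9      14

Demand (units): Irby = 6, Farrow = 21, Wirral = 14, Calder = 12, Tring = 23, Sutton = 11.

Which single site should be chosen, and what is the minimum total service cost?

Choose D3 only; total service cost 513.

With exactly 1 open, each delivery zone uses its cheapest among the chosen.
{D3}: Irby→D3 13·6=78, Farrow→D3 2·21=42, Wirral→D3 2·14=28, Calder→D3 5·12=60, Tring→D3 8·23=184, Sutton→D3 11·11=121. Service cost 513.
{D2}: service cost 541
{D5}: service cost 599
Among all 6 size-1 choices, {D3} is lowest.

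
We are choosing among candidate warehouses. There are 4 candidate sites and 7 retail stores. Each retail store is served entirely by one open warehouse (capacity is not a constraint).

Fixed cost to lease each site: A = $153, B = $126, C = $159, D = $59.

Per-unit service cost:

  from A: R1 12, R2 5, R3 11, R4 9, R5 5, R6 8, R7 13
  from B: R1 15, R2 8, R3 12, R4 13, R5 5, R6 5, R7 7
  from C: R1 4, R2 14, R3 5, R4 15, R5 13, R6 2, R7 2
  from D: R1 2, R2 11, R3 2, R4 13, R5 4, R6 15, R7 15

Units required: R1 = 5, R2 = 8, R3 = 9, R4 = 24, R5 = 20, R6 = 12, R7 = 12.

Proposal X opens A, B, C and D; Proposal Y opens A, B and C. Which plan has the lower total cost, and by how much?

Proposal X: {A, B, C, D}: R1→D 2·5=10, R2→A 5·8=40, R3→D 2·9=18, R4→A 9·24=216, R5→D 4·20=80, R6→C 2·12=24, R7→C 2·12=24. Service 412; fixed 497; total 909.
Proposal Y: {A, B, C}: R1→C 4·5=20, R2→A 5·8=40, R3→C 5·9=45, R4→A 9·24=216, R5→A 5·20=100, R6→C 2·12=24, R7→C 2·12=24. Service 469; fixed 438; total 907.
Difference: |909 − 907| = 2.

Proposal Y is cheaper by 2.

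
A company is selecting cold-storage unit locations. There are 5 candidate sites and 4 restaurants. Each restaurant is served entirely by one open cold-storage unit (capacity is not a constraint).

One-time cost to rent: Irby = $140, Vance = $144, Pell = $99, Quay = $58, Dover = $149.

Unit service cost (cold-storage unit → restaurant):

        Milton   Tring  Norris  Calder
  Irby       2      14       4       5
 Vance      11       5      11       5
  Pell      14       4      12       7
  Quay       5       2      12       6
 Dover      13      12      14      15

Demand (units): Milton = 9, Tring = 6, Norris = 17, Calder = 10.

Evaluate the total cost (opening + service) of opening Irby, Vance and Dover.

Each restaurant is assigned to its cheapest site among the open ones.
{Irby, Vance, Dover}: Milton→Irby 2·9=18, Tring→Vance 5·6=30, Norris→Irby 4·17=68, Calder→Irby 5·10=50. Service 166; fixed 433; total 599.

Total cost: 599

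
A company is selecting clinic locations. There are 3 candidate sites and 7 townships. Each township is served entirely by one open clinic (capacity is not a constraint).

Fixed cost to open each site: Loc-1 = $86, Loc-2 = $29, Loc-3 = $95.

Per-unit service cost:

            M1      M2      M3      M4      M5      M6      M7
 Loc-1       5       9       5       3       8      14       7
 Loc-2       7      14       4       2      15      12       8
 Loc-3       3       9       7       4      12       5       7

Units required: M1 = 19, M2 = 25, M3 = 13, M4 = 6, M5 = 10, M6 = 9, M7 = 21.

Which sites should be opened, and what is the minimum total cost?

Open Loc-2 and Loc-3; minimum total cost 782.

For any fixed open set, each township goes to its cheapest open site; total = fixed + service.
{Loc-2, Loc-3}: M1→Loc-3 3·19=57, M2→Loc-3 9·25=225, M3→Loc-2 4·13=52, M4→Loc-2 2·6=12, M5→Loc-3 12·10=120, M6→Loc-3 5·9=45, M7→Loc-3 7·21=147. Service 658; fixed 124; total 782.
{Loc-3}: M1→Loc-3 3·19=57, M2→Loc-3 9·25=225, M3→Loc-3 7·13=91, M4→Loc-3 4·6=24, M5→Loc-3 12·10=120, M6→Loc-3 5·9=45, M7→Loc-3 7·21=147. Service 709; fixed 95; total 804.
{Loc-1, Loc-3}: service 637 + fixed 181 = 818
{Loc-1, Loc-2, Loc-3}: service 618 + fixed 210 = 828
No other subset beats 782.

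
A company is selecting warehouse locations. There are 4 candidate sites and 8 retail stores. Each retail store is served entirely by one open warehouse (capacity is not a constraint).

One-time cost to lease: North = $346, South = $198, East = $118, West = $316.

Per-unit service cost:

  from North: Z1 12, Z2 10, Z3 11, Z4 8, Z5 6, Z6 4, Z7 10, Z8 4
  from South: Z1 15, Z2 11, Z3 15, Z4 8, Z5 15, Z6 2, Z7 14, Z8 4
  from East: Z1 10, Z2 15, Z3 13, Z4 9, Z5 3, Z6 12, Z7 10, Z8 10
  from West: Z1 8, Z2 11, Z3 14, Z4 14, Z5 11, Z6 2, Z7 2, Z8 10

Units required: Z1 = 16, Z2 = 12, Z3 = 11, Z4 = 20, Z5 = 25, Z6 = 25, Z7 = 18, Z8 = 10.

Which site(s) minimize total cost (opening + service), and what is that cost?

Open South and East; minimum total cost 1256.

For any fixed open set, each retail store goes to its cheapest open site; total = fixed + service.
{South, East}: Z1→East 10·16=160, Z2→South 11·12=132, Z3→East 13·11=143, Z4→South 8·20=160, Z5→East 3·25=75, Z6→South 2·25=50, Z7→East 10·18=180, Z8→South 4·10=40. Service 940; fixed 316; total 1256.
{East, West}: Z1→West 8·16=128, Z2→West 11·12=132, Z3→East 13·11=143, Z4→East 9·20=180, Z5→East 3·25=75, Z6→West 2·25=50, Z7→West 2·18=36, Z8→East 10·10=100. Service 844; fixed 434; total 1278.
{South, East, West}: service 764 + fixed 632 = 1396
{North, South, East, West}: service 730 + fixed 978 = 1708
No other subset beats 1256.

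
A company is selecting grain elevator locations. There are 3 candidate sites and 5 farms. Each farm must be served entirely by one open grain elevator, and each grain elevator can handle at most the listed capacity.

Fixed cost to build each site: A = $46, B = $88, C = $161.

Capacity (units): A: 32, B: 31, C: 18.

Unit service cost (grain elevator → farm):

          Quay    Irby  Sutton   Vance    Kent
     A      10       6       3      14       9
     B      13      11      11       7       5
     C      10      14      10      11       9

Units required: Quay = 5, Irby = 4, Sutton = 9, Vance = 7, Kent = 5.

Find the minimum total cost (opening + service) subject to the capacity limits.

Minimum total cost: 290

Open {A}: Quay→A 10·5=50, Irby→A 6·4=24, Sutton→A 3·9=27, Vance→A 14·7=98, Kent→A 9·5=45.
Loads: A carries 30/32. Service 244; fixed 46; total 290.
Next best feasible plan costs 309.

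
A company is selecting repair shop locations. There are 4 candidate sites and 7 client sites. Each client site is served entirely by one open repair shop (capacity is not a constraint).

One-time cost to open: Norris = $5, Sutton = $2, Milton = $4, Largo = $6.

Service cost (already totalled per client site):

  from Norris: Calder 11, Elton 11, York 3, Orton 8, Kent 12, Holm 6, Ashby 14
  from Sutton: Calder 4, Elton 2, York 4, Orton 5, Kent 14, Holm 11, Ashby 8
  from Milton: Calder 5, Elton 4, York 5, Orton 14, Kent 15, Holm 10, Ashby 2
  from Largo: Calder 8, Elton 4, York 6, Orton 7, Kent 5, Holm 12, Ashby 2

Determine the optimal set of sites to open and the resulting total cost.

Open Norris, Sutton and Largo; minimum total cost 40.

For any fixed open set, each client site goes to its cheapest open site; total = fixed + service.
{Norris, Sutton, Largo}: Calder→Sutton 4, Elton→Sutton 2, York→Norris 3, Orton→Sutton 5, Kent→Largo 5, Holm→Norris 6, Ashby→Largo 2. Service 27; fixed 13; total 40.
{Sutton, Largo}: Calder→Sutton 4, Elton→Sutton 2, York→Sutton 4, Orton→Sutton 5, Kent→Largo 5, Holm→Sutton 11, Ashby→Largo 2. Service 33; fixed 8; total 41.
{Norris, Sutton, Milton, Largo}: Calder→Sutton 4, Elton→Sutton 2, York→Norris 3, Orton→Sutton 5, Kent→Largo 5, Holm→Norris 6, Ashby→Milton 2. Service 27; fixed 17; total 44.
{Sutton}: Calder→Sutton 4, Elton→Sutton 2, York→Sutton 4, Orton→Sutton 5, Kent→Sutton 14, Holm→Sutton 11, Ashby→Sutton 8. Service 48; fixed 2; total 50.
No other subset beats 40.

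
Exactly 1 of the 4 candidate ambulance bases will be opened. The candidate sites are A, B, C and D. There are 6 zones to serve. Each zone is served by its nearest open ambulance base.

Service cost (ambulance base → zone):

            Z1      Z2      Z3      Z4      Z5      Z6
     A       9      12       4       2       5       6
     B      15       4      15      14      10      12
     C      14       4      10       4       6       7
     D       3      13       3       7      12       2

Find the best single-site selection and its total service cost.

With exactly 1 open, each zone uses its cheapest among the chosen.
{A}: Z1→A 9, Z2→A 12, Z3→A 4, Z4→A 2, Z5→A 5, Z6→A 6. Service cost 38.
{D}: service cost 40
{C}: service cost 45
Among all 4 size-1 choices, {A} is lowest.

Choose A only; total service cost 38.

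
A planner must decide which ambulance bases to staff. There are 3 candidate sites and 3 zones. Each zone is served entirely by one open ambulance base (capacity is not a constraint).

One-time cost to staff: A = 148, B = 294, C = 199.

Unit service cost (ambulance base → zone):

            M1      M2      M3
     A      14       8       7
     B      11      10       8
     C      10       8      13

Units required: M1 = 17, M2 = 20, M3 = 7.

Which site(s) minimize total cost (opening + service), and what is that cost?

Open A only; minimum total cost 595.

For any fixed open set, each zone goes to its cheapest open site; total = fixed + service.
{A}: M1→A 14·17=238, M2→A 8·20=160, M3→A 7·7=49. Service 447; fixed 148; total 595.
{C}: service 421 + fixed 199 = 620
{A, C}: service 379 + fixed 347 = 726
{A, B, C}: service 379 + fixed 641 = 1020
No other subset beats 595.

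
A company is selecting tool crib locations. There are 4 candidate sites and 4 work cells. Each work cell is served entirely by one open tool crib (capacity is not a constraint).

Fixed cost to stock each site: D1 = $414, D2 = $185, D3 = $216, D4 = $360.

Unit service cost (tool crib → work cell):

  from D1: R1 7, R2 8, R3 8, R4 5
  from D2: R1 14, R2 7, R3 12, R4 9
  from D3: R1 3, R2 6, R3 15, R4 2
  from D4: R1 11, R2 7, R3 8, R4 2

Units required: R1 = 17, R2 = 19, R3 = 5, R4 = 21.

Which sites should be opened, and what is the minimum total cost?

For any fixed open set, each work cell goes to its cheapest open site; total = fixed + service.
{D3}: R1→D3 3·17=51, R2→D3 6·19=114, R3→D3 15·5=75, R4→D3 2·21=42. Service 282; fixed 216; total 498.
{D2, D3}: R1→D3 3·17=51, R2→D3 6·19=114, R3→D2 12·5=60, R4→D3 2·21=42. Service 267; fixed 401; total 668.
{D4}: R1→D4 11·17=187, R2→D4 7·19=133, R3→D4 8·5=40, R4→D4 2·21=42. Service 402; fixed 360; total 762.
{D1, D2, D3, D4}: service 247 + fixed 1175 = 1422
No other subset beats 498.

Open D3 only; minimum total cost 498.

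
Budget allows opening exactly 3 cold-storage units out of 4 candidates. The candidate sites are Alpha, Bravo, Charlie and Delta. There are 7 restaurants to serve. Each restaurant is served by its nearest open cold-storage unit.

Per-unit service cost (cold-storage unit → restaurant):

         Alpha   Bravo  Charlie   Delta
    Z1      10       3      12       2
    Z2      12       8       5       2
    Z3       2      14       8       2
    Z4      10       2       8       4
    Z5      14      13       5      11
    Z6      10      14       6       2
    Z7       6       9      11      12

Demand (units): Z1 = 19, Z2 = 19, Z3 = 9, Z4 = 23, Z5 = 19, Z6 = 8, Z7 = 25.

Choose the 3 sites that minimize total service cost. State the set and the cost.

With exactly 3 open, each restaurant uses its cheapest among the chosen.
{Alpha, Charlie, Delta}: Z1→Delta 2·19=38, Z2→Delta 2·19=38, Z3→Alpha 2·9=18, Z4→Delta 4·23=92, Z5→Charlie 5·19=95, Z6→Delta 2·8=16, Z7→Alpha 6·25=150. Service cost 447.
{Bravo, Charlie, Delta}: service cost 476
{Alpha, Bravo, Charlie}: service cost 509
Among all 4 size-3 choices, {Alpha, Charlie, Delta} is lowest.

Choose Alpha, Charlie and Delta; total service cost 447.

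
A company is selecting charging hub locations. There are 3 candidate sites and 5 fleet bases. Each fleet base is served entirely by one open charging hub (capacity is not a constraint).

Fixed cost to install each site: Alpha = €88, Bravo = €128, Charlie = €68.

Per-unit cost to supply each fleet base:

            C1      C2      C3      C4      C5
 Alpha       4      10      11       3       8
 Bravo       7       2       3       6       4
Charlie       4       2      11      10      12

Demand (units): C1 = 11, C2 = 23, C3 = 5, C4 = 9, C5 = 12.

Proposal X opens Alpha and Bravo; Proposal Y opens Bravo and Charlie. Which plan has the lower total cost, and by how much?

Proposal X is cheaper by 7.

Proposal X: {Alpha, Bravo}: C1→Alpha 4·11=44, C2→Bravo 2·23=46, C3→Bravo 3·5=15, C4→Alpha 3·9=27, C5→Bravo 4·12=48. Service 180; fixed 216; total 396.
Proposal Y: {Bravo, Charlie}: C1→Charlie 4·11=44, C2→Bravo 2·23=46, C3→Bravo 3·5=15, C4→Bravo 6·9=54, C5→Bravo 4·12=48. Service 207; fixed 196; total 403.
Difference: |396 − 403| = 7.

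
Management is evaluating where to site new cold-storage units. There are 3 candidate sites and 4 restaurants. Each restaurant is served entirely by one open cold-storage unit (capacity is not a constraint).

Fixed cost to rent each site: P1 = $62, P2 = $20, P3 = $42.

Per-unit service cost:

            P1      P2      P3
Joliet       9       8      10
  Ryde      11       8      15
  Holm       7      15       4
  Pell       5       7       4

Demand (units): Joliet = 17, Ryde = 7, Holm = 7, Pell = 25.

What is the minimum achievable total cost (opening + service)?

Minimum total cost: 382

For any fixed open set, each restaurant goes to its cheapest open site; total = fixed + service.
{P2, P3}: Joliet→P2 8·17=136, Ryde→P2 8·7=56, Holm→P3 4·7=28, Pell→P3 4·25=100. Service 320; fixed 62; total 382.
{P1, P2, P3}: service 320 + fixed 124 = 444
{P3}: Joliet→P3 10·17=170, Ryde→P3 15·7=105, Holm→P3 4·7=28, Pell→P3 4·25=100. Service 403; fixed 42; total 445.
{P2}: Joliet→P2 8·17=136, Ryde→P2 8·7=56, Holm→P2 15·7=105, Pell→P2 7·25=175. Service 472; fixed 20; total 492.
(All 7 nonempty subsets were checked; P2 and P3 is lowest.)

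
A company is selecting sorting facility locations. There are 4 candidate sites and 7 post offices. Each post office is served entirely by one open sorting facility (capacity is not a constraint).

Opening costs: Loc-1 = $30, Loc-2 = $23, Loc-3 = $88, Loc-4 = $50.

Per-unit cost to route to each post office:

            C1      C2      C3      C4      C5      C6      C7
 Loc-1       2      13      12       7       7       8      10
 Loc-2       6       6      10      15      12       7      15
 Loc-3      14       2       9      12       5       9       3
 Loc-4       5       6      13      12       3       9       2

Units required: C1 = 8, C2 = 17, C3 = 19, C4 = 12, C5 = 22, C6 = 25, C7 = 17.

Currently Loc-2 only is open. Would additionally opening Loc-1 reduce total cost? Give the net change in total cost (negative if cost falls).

Current service cost with {Loc-2}: 1214.
Adding Loc-1: each post office re-picks its cheapest; new service cost 891, saving 323.
Extra fixed cost: 30. Net change = 30 − 323 = -293.
(Totals: 1237 → 944.)

Yes — net change −293 (cost falls by 293).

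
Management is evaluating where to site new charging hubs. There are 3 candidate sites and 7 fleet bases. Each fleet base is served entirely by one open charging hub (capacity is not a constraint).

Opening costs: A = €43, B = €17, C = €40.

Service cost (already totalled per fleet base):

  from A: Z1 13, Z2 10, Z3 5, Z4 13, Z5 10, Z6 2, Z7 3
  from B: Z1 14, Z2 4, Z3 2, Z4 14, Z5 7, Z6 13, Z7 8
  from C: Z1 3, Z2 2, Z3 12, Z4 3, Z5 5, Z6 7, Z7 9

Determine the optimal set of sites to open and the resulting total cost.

For any fixed open set, each fleet base goes to its cheapest open site; total = fixed + service.
{B}: Z1→B 14, Z2→B 4, Z3→B 2, Z4→B 14, Z5→B 7, Z6→B 13, Z7→B 8. Service 62; fixed 17; total 79.
{C}: service 41 + fixed 40 = 81
{B, C}: Z1→C 3, Z2→C 2, Z3→B 2, Z4→C 3, Z5→C 5, Z6→C 7, Z7→B 8. Service 30; fixed 57; total 87.
{A, B, C}: Z1→C 3, Z2→C 2, Z3→B 2, Z4→C 3, Z5→C 5, Z6→A 2, Z7→A 3. Service 20; fixed 100; total 120.
No other subset beats 79.

Open B only; minimum total cost 79.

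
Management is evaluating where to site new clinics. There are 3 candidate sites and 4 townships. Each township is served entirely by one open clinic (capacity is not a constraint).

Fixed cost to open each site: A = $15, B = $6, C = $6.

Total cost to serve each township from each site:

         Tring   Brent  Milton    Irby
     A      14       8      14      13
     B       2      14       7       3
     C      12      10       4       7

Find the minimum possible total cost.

Minimum total cost: 31

For any fixed open set, each township goes to its cheapest open site; total = fixed + service.
{B, C}: Tring→B 2, Brent→C 10, Milton→C 4, Irby→B 3. Service 19; fixed 12; total 31.
{B}: service 26 + fixed 6 = 32
{C}: service 33 + fixed 6 = 39
{A, B, C}: Tring→B 2, Brent→A 8, Milton→C 4, Irby→B 3. Service 17; fixed 27; total 44.
No other subset beats 31.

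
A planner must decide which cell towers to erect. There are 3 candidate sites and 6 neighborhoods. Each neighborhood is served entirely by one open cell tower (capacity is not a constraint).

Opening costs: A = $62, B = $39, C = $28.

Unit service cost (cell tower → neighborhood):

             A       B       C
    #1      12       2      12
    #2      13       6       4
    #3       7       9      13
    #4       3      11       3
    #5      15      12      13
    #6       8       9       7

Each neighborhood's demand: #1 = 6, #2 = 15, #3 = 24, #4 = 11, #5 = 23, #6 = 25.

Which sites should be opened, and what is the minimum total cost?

Open B and C; minimum total cost 839.

For any fixed open set, each neighborhood goes to its cheapest open site; total = fixed + service.
{B, C}: #1→B 2·6=12, #2→C 4·15=60, #3→B 9·24=216, #4→C 3·11=33, #5→B 12·23=276, #6→C 7·25=175. Service 772; fixed 67; total 839.
{A, B, C}: service 724 + fixed 129 = 853
{A, B}: service 779 + fixed 101 = 880
{C}: service 951 + fixed 28 = 979
No other subset beats 839.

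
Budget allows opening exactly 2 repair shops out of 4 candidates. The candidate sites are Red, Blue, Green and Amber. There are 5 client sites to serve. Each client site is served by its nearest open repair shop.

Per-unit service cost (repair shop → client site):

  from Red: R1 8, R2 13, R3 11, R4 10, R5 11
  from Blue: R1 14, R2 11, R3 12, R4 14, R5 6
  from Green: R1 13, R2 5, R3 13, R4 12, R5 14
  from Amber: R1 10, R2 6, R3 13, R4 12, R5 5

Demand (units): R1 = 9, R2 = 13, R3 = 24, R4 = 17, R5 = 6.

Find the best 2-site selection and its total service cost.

Choose Red and Amber; total service cost 614.

With exactly 2 open, each client site uses its cheapest among the chosen.
{Red, Amber}: R1→Red 8·9=72, R2→Amber 6·13=78, R3→Red 11·24=264, R4→Red 10·17=170, R5→Amber 5·6=30. Service cost 614.
{Red, Green}: service cost 637
{Red, Blue}: service cost 685
Among all 6 size-2 choices, {Red, Amber} is lowest.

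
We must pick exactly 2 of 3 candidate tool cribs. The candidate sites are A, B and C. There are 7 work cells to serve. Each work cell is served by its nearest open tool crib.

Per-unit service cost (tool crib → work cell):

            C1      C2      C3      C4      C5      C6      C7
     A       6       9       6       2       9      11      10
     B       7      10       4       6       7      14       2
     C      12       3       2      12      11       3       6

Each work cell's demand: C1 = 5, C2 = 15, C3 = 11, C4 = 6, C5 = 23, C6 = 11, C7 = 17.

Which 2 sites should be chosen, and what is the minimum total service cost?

With exactly 2 open, each work cell uses its cheapest among the chosen.
{B, C}: C1→B 7·5=35, C2→C 3·15=45, C3→C 2·11=22, C4→B 6·6=36, C5→B 7·23=161, C6→C 3·11=33, C7→B 2·17=34. Service cost 366.
{A, C}: service cost 451
{A, B}: service cost 537
Among all 3 size-2 choices, {B, C} is lowest.

Choose B and C; total service cost 366.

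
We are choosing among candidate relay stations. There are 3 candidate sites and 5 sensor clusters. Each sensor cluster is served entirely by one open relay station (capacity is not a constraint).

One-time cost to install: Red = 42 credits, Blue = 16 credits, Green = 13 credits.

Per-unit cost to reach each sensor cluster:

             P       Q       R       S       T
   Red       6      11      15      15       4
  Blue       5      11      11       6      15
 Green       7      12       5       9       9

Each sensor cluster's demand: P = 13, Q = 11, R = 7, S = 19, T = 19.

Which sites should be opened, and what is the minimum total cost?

For any fixed open set, each sensor cluster goes to its cheapest open site; total = fixed + service.
{Red, Blue, Green}: P→Blue 5·13=65, Q→Red 11·11=121, R→Green 5·7=35, S→Blue 6·19=114, T→Red 4·19=76. Service 411; fixed 71; total 482.
{Red, Blue}: service 453 + fixed 58 = 511
{Blue, Green}: service 506 + fixed 29 = 535
{Green}: service 600 + fixed 13 = 613
No other subset beats 482.

Open Red, Blue and Green; minimum total cost 482.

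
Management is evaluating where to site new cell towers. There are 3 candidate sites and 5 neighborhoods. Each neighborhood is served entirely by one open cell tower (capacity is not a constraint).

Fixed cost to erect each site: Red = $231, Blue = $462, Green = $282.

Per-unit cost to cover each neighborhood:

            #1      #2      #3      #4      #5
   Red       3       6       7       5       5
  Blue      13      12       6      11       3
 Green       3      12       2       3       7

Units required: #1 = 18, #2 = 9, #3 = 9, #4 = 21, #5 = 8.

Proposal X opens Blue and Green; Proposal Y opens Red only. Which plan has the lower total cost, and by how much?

Proposal X: {Blue, Green}: #1→Green 3·18=54, #2→Blue 12·9=108, #3→Green 2·9=18, #4→Green 3·21=63, #5→Blue 3·8=24. Service 267; fixed 744; total 1011.
Proposal Y: {Red}: #1→Red 3·18=54, #2→Red 6·9=54, #3→Red 7·9=63, #4→Red 5·21=105, #5→Red 5·8=40. Service 316; fixed 231; total 547.
Difference: |1011 − 547| = 464.

Proposal Y is cheaper by 464.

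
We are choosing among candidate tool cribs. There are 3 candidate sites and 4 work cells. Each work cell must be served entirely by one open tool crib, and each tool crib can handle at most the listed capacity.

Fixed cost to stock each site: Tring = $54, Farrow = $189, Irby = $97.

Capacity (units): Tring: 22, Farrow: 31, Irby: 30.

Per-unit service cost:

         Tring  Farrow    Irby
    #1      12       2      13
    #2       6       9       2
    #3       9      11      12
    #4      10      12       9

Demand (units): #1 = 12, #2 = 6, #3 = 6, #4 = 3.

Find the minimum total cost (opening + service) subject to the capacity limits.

Minimum total cost: 364

Open {Irby}: #1→Irby 13·12=156, #2→Irby 2·6=12, #3→Irby 12·6=72, #4→Irby 9·3=27.
Loads: Irby carries 27/30. Service 267; fixed 97; total 364.
Next best feasible plan costs 369.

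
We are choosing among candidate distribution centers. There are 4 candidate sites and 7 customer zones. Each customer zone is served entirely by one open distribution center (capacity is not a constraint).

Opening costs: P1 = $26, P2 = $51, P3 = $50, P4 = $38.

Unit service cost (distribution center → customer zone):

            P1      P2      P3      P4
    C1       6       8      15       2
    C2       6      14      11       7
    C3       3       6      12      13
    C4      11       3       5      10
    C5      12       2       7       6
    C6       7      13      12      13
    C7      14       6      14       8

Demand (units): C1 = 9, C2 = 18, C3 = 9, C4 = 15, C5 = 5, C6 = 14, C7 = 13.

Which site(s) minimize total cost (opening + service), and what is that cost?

For any fixed open set, each customer zone goes to its cheapest open site; total = fixed + service.
{P1, P2}: C1→P1 6·9=54, C2→P1 6·18=108, C3→P1 3·9=27, C4→P2 3·15=45, C5→P2 2·5=10, C6→P1 7·14=98, C7→P2 6·13=78. Service 420; fixed 77; total 497.
{P1, P2, P4}: C1→P4 2·9=18, C2→P1 6·18=108, C3→P1 3·9=27, C4→P2 3·15=45, C5→P2 2·5=10, C6→P1 7·14=98, C7→P2 6·13=78. Service 384; fixed 115; total 499.
{P1, P2, P3}: C1→P1 6·9=54, C2→P1 6·18=108, C3→P1 3·9=27, C4→P2 3·15=45, C5→P2 2·5=10, C6→P1 7·14=98, C7→P2 6·13=78. Service 420; fixed 127; total 547.
{P1, P2, P3, P4}: service 384 + fixed 165 = 549
(All 15 nonempty subsets were checked; P1 and P2 is lowest.)

Open P1 and P2; minimum total cost 497.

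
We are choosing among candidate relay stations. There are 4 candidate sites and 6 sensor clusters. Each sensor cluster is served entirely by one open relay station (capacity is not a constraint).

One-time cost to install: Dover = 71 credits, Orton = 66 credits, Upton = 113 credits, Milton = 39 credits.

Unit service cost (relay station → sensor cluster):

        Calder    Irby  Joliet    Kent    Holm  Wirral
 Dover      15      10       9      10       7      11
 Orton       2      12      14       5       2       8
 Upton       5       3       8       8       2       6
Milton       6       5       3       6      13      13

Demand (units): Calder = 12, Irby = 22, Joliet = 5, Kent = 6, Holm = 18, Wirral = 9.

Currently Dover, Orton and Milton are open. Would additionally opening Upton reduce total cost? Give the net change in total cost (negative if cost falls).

No — net change +51 (cost rises by 51).

Current service cost with {Dover, Orton, Milton}: 287.
Adding Upton: each sensor cluster re-picks its cheapest; new service cost 225, saving 62.
Extra fixed cost: 113. Net change = 113 − 62 = 51.
(Totals: 463 → 514.)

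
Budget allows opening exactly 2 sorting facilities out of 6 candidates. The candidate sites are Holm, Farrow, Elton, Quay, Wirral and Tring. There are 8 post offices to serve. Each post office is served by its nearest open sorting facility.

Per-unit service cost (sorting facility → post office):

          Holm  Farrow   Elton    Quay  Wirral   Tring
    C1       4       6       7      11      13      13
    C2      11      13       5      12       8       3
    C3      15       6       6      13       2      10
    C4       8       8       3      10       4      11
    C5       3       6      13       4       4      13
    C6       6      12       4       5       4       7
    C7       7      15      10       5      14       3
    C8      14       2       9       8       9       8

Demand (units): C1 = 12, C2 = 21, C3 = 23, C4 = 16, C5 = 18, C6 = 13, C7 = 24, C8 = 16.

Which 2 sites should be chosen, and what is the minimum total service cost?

With exactly 2 open, each post office uses its cheapest among the chosen.
{Wirral, Tring}: C1→Wirral 13·12=156, C2→Tring 3·21=63, C3→Wirral 2·23=46, C4→Wirral 4·16=64, C5→Wirral 4·18=72, C6→Wirral 4·13=52, C7→Tring 3·24=72, C8→Tring 8·16=128. Service cost 653.
{Farrow, Tring}: service cost 704
{Holm, Wirral}: service cost 744
Among all 15 size-2 choices, {Wirral, Tring} is lowest.

Choose Wirral and Tring; total service cost 653.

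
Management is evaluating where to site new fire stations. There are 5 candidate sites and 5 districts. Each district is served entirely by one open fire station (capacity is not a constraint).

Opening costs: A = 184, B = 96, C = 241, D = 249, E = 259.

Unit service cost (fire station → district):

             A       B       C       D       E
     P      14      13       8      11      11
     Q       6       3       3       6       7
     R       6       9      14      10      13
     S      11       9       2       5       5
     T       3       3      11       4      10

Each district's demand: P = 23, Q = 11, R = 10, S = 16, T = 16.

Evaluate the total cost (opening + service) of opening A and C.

Total cost: 782

Each district is assigned to its cheapest site among the open ones.
{A, C}: P→C 8·23=184, Q→C 3·11=33, R→A 6·10=60, S→C 2·16=32, T→A 3·16=48. Service 357; fixed 425; total 782.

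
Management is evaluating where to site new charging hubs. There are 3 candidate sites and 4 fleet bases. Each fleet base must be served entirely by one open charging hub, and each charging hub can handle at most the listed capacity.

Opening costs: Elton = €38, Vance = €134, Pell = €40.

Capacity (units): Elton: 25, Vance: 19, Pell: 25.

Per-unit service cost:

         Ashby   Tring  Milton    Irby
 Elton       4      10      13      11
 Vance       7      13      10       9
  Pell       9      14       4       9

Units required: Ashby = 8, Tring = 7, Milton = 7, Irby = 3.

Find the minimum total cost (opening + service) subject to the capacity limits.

Minimum total cost: 235

Open {Elton, Pell}: Ashby→Elton 4·8=32, Tring→Elton 10·7=70, Milton→Pell 4·7=28, Irby→Pell 9·3=27.
Loads: Elton carries 15/25, Pell carries 10/25. Service 157; fixed 78; total 235.
Next best feasible plan costs 241.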